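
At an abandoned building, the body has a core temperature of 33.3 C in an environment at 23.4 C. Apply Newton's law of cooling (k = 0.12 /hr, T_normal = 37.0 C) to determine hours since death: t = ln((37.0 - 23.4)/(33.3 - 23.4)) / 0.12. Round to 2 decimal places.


Using Newton's law of cooling:
t = ln((T_normal - T_ambient) / (T_body - T_ambient)) / k
T_normal - T_ambient = 13.6
T_body - T_ambient = 9.9
Ratio = 1.373737
ln(ratio) = 0.317535
t = 0.317535 / 0.12 = 2.65 hours

2.65


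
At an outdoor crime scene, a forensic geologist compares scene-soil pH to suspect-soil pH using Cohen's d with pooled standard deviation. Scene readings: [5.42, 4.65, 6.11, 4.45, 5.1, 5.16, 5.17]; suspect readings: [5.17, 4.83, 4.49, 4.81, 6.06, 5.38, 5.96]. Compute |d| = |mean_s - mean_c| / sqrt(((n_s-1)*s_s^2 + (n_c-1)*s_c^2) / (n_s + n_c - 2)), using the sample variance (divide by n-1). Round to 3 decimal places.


Pooled-variance Cohen's d for soil pH comparison:
Scene mean = 36.06 / 7 = 5.151429
Suspect mean = 36.7 / 7 = 5.242857
Scene sample variance s_s^2 = 0.289581
Suspect sample variance s_c^2 = 0.355124
Pooled variance = ((n_s-1)*s_s^2 + (n_c-1)*s_c^2) / (n_s + n_c - 2) = 0.322352
Pooled SD = sqrt(0.322352) = 0.567761
Mean difference = -0.091429
|d| = |-0.091429| / 0.567761 = 0.161

0.161


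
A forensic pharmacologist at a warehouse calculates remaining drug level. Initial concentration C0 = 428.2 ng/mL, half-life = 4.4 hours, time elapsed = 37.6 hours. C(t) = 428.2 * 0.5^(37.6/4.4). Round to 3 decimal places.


Drug concentration decay:
Number of half-lives = t / t_half = 37.6 / 4.4 = 8.545455
Decay factor = 0.5^8.545455 = 0.00267647
C(t) = 428.2 * 0.00267647 = 1.146 ng/mL

1.146


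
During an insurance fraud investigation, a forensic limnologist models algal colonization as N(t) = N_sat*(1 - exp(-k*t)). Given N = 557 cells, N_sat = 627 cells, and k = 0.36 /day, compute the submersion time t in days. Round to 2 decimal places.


PMSI from diatom colonization curve:
N / N_sat = 557 / 627 = 0.888357
1 - N/N_sat = 0.111643
ln(1 - N/N_sat) = -2.192449
t = -ln(1 - N/N_sat) / k = -(-2.192449) / 0.36 = 6.09 days

6.09


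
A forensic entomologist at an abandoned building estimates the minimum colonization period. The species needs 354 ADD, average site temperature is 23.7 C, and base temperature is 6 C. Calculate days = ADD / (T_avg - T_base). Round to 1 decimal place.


Insect development time:
Effective temperature = avg_temp - T_base = 23.7 - 6 = 17.7 C
Days = ADD / effective_temp = 354 / 17.7 = 20.0 days

20.0


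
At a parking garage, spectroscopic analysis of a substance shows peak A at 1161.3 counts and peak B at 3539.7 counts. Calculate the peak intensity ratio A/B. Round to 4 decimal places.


Spectral peak ratio:
Peak A = 1161.3 counts
Peak B = 3539.7 counts
Ratio = 1161.3 / 3539.7 = 0.3281

0.3281


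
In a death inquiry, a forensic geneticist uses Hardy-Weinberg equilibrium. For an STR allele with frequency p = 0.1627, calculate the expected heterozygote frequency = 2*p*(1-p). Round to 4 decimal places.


Hardy-Weinberg heterozygote frequency:
q = 1 - p = 1 - 0.1627 = 0.8373
2pq = 2 * 0.1627 * 0.8373 = 0.2725

0.2725


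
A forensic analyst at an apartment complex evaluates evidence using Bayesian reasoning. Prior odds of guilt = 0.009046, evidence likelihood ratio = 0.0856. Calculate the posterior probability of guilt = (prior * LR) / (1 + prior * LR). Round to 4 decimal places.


Bayesian evidence evaluation:
Posterior odds = prior_odds * LR = 0.009046 * 0.0856 = 0.0007743376
Posterior probability = posterior_odds / (1 + posterior_odds)
= 0.0007743376 / (1 + 0.0007743376)
= 0.0007743376 / 1.0007743376
= 0.0008

0.0008


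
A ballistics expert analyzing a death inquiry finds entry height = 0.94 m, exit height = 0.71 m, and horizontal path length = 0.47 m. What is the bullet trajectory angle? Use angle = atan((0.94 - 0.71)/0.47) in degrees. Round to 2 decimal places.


Bullet trajectory angle:
Height difference = 0.94 - 0.71 = 0.23 m
angle = atan(0.23 / 0.47)
angle = atan(0.489362)
angle = 26.08 degrees

26.08


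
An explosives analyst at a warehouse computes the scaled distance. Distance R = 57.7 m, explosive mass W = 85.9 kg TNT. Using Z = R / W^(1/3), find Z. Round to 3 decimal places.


Scaled distance calculation:
W^(1/3) = 85.9^(1/3) = 4.412293
Z = R / W^(1/3) = 57.7 / 4.412293
Z = 13.077 m/kg^(1/3)

13.077


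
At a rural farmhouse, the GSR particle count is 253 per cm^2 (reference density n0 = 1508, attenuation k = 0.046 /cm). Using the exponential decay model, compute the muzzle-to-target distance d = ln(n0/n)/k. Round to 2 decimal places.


GSR distance calculation:
n0/n = 1508 / 253 = 5.960474
ln(n0/n) = 1.78515
d = 1.78515 / 0.046 = 38.81 cm

38.81


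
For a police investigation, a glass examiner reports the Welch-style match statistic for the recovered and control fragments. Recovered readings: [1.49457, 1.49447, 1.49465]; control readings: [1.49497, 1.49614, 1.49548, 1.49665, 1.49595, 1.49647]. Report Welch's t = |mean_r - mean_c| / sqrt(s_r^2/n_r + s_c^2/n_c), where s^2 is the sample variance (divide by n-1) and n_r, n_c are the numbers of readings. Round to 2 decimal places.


Welch's t-criterion for glass RI comparison:
Recovered mean = sum / n_r = 4.48369 / 3 = 1.4945633
Control mean = sum / n_c = 8.97566 / 6 = 1.4959433
Recovered sample variance s_r^2 = 8.13333e-09
Control sample variance s_c^2 = 3.95507e-07
Welch SE (unpooled) = sqrt(s_r^2/n_r + s_c^2/n_c) = sqrt(2.71111e-09 + 6.59178e-08) = sqrt(6.86289e-08) = 0.000261971
|mean_r - mean_c| = 0.00138
t = 0.00138 / 0.000261971 = 5.27

5.27


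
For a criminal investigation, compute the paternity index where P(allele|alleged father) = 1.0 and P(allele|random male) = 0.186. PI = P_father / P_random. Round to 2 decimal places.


Paternity Index calculation:
PI = P(allele|father) / P(allele|random)
PI = 1.0 / 0.186
PI = 5.38

5.38


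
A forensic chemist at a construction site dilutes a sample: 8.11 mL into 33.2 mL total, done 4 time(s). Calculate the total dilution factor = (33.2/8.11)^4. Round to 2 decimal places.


Dilution factor calculation:
Single dilution = V_total / V_sample = 33.2 / 8.11 ≈ 4.093711
Number of dilutions = 4
Total DF = (33.2 / 8.11)^4 (full precision, rounded at the end) = 280.85

280.85


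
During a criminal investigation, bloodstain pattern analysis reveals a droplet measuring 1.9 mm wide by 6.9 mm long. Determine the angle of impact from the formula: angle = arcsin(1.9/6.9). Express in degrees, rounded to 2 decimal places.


Blood spatter impact angle calculation:
width / length = 1.9 / 6.9 = 0.275362
angle = arcsin(0.275362)
angle = 15.98 degrees

15.98


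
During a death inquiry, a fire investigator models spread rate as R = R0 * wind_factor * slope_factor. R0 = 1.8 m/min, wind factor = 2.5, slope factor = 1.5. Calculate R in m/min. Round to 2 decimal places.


Fire spread rate calculation:
R = R0 * wind_factor * slope_factor
= 1.8 * 2.5 * 1.5
= 4.5 * 1.5
= 6.75 m/min

6.75


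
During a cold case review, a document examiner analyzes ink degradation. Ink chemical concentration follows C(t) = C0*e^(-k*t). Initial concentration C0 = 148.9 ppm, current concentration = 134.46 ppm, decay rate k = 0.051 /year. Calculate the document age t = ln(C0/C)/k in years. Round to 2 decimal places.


Document age estimation:
C0/C = 148.9 / 134.46 = 1.107393
ln(C0/C) = 0.102009
t = 0.102009 / 0.051 = 2.00 years

2.00


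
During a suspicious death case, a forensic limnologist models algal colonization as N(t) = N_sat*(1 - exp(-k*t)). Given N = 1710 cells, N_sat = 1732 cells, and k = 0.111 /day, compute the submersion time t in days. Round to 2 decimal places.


PMSI from diatom colonization curve:
N / N_sat = 1710 / 1732 = 0.987298
1 - N/N_sat = 0.012702
ln(1 - N/N_sat) = -4.365996
t = -ln(1 - N/N_sat) / k = -(-4.365996) / 0.111 = 39.33 days

39.33


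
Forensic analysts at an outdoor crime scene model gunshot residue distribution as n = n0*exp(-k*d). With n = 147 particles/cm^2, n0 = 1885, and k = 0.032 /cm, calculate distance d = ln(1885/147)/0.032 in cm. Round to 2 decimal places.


GSR distance calculation:
n0/n = 1885 / 147 = 12.823129
ln(n0/n) = 2.55125
d = 2.55125 / 0.032 = 79.73 cm

79.73


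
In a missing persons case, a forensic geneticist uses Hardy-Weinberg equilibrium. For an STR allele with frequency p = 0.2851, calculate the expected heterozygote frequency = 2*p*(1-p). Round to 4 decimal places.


Hardy-Weinberg heterozygote frequency:
q = 1 - p = 1 - 0.2851 = 0.7149
2pq = 2 * 0.2851 * 0.7149 = 0.4076

0.4076


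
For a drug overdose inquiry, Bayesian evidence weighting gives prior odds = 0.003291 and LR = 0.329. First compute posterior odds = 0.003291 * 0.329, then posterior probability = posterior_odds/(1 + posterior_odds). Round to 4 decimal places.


Bayesian evidence evaluation:
Posterior odds = prior_odds * LR = 0.003291 * 0.329 = 0.001082739
Posterior probability = posterior_odds / (1 + posterior_odds)
= 0.001082739 / (1 + 0.001082739)
= 0.001082739 / 1.001082739
= 0.0011

0.0011


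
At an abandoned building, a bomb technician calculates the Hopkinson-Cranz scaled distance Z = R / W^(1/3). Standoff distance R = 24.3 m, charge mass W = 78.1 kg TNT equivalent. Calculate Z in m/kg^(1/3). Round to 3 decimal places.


Scaled distance calculation:
W^(1/3) = 78.1^(1/3) = 4.274484
Z = R / W^(1/3) = 24.3 / 4.274484
Z = 5.685 m/kg^(1/3)

5.685


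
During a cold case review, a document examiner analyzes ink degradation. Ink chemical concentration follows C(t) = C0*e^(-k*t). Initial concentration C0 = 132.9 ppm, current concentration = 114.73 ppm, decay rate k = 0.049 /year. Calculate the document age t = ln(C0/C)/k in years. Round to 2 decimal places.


Document age estimation:
C0/C = 132.9 / 114.73 = 1.158372
ln(C0/C) = 0.147016
t = 0.147016 / 0.049 = 3.00 years

3.00


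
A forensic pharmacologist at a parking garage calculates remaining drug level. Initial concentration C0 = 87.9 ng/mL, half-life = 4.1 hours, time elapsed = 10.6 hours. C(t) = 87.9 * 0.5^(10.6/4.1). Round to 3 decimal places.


Drug concentration decay:
Number of half-lives = t / t_half = 10.6 / 4.1 = 2.585366
Decay factor = 0.5^2.585366 = 0.16662006
C(t) = 87.9 * 0.16662006 = 14.646 ng/mL

14.646


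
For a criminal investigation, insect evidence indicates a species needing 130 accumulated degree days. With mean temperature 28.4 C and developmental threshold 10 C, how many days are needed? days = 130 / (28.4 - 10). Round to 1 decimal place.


Insect development time:
Effective temperature = avg_temp - T_base = 28.4 - 10 = 18.4 C
Days = ADD / effective_temp = 130 / 18.4 = 7.1 days

7.1


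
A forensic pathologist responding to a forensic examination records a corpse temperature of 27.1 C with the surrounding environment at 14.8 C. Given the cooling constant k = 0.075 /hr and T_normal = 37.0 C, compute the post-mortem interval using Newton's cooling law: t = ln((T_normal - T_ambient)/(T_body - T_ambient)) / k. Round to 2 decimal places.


Using Newton's law of cooling:
t = ln((T_normal - T_ambient) / (T_body - T_ambient)) / k
T_normal - T_ambient = 22.2
T_body - T_ambient = 12.3
Ratio = 1.804878
ln(ratio) = 0.590493
t = 0.590493 / 0.075 = 7.87 hours

7.87


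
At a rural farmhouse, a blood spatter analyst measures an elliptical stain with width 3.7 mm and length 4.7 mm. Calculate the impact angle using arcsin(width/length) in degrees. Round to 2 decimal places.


Blood spatter impact angle calculation:
width / length = 3.7 / 4.7 = 0.787234
angle = arcsin(0.787234)
angle = 51.93 degrees

51.93


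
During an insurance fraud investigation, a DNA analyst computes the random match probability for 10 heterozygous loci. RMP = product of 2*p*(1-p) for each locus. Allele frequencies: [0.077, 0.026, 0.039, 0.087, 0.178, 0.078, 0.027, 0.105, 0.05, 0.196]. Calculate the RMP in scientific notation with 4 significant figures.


Computing RMP for 10 loci:
Locus 1: 2 * 0.077 * 0.923 = 0.142142
Locus 2: 2 * 0.026 * 0.974 = 0.050648
Locus 3: 2 * 0.039 * 0.961 = 0.074958
Locus 4: 2 * 0.087 * 0.913 = 0.158862
Locus 5: 2 * 0.178 * 0.822 = 0.292632
Locus 6: 2 * 0.078 * 0.922 = 0.143832
Locus 7: 2 * 0.027 * 0.973 = 0.052542
Locus 8: 2 * 0.105 * 0.895 = 0.18795
Locus 9: 2 * 0.05 * 0.95 = 0.095
Locus 10: 2 * 0.196 * 0.804 = 0.315168
RMP = 1.067e-09

1.067e-09


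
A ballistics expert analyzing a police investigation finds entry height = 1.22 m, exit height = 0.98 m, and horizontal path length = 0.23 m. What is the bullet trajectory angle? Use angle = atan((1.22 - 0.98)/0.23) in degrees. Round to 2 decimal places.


Bullet trajectory angle:
Height difference = 1.22 - 0.98 = 0.24 m
angle = atan(0.24 / 0.23)
angle = atan(1.043478)
angle = 46.22 degrees

46.22


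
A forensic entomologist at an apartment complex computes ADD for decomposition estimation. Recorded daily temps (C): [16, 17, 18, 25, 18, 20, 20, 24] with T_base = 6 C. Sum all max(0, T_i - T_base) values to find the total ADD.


Computing ADD day by day:
Day 1: max(0, 16 - 6) = 10
Day 2: max(0, 17 - 6) = 11
Day 3: max(0, 18 - 6) = 12
Day 4: max(0, 25 - 6) = 19
Day 5: max(0, 18 - 6) = 12
Day 6: max(0, 20 - 6) = 14
Day 7: max(0, 20 - 6) = 14
Day 8: max(0, 24 - 6) = 18
Total ADD = 110

110


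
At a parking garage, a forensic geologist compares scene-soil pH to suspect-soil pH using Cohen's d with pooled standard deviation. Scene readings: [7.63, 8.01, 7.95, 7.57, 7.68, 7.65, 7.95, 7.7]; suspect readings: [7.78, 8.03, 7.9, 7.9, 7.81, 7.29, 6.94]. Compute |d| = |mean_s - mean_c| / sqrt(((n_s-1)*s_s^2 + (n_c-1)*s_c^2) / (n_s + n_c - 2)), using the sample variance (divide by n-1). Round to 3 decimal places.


Pooled-variance Cohen's d for soil pH comparison:
Scene mean = 62.14 / 8 = 7.7675
Suspect mean = 53.65 / 7 = 7.664286
Scene sample variance s_s^2 = 0.029907
Suspect sample variance s_c^2 = 0.157362
Pooled variance = ((n_s-1)*s_s^2 + (n_c-1)*s_c^2) / (n_s + n_c - 2) = 0.088732
Pooled SD = sqrt(0.088732) = 0.297879
Mean difference = 0.103214
|d| = |0.103214| / 0.297879 = 0.346

0.346


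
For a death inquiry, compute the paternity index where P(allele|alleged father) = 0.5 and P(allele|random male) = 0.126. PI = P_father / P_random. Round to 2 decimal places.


Paternity Index calculation:
PI = P(allele|father) / P(allele|random)
PI = 0.5 / 0.126
PI = 3.97

3.97


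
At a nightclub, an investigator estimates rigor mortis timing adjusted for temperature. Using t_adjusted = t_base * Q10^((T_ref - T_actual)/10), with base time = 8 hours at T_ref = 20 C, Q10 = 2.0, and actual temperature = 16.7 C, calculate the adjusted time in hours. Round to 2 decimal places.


Rigor mortis time adjustment:
Exponent = (T_ref - T_actual) / 10 = (20 - 16.7) / 10 = 0.33
Q10 factor = 2.0^0.33 = 1.25701
t_adjusted = 8 * 1.25701 = 10.06 hours

10.06


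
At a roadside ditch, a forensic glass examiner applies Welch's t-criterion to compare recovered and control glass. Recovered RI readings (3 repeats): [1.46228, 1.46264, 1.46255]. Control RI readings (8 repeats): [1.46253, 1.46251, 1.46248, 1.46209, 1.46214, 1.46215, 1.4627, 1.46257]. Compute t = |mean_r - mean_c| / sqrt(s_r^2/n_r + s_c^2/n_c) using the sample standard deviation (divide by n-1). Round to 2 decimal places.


Welch's t-criterion for glass RI comparison:
Recovered mean = sum / n_r = 4.38747 / 3 = 1.46249
Control mean = sum / n_c = 11.69917 / 8 = 1.4623963
Recovered sample variance s_r^2 = 3.51e-08
Control sample variance s_c^2 = 5.43411e-08
Welch SE (unpooled) = sqrt(s_r^2/n_r + s_c^2/n_c) = sqrt(1.17e-08 + 6.79263e-09) = sqrt(1.84926e-08) = 0.000135987
|mean_r - mean_c| = 9.375e-05
t = 9.375e-05 / 0.000135987 = 0.69

0.69


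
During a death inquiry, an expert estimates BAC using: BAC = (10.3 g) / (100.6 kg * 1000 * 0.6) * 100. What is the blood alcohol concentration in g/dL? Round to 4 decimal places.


Applying the Widmark formula:
BAC = (dose_g / (body_wt * 1000 * r)) * 100
Denominator = 100.6 * 1000 * 0.6 = 60360
BAC = (10.3 / 60360) * 100
BAC = 0.0171 g/dL

0.0171


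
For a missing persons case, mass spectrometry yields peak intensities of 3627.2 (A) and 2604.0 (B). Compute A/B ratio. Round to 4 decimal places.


Spectral peak ratio:
Peak A = 3627.2 counts
Peak B = 2604.0 counts
Ratio = 3627.2 / 2604.0 = 1.3929

1.3929


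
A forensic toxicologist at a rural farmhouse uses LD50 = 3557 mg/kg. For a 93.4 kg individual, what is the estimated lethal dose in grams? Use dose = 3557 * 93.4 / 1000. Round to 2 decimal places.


Lethal dose calculation:
Lethal dose = LD50 * body_weight / 1000
= 3557 * 93.4 / 1000
= 332223.8 / 1000
= 332.22 g

332.22


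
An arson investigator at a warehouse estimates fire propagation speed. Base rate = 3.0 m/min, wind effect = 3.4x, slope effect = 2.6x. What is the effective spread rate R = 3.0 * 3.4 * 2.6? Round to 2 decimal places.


Fire spread rate calculation:
R = R0 * wind_factor * slope_factor
= 3.0 * 3.4 * 2.6
= 10.2 * 2.6
= 26.52 m/min

26.52


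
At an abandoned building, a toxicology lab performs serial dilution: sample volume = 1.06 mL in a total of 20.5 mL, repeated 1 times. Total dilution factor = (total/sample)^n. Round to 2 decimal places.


Dilution factor calculation:
Single dilution = V_total / V_sample = 20.5 / 1.06 ≈ 19.339623
Number of dilutions = 1
Total DF = (20.5 / 1.06)^1 (full precision, rounded at the end) = 19.34

19.34


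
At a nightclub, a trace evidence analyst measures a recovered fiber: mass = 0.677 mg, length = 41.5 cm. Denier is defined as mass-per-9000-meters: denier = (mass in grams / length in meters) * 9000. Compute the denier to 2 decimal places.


Denier calculation:
Mass in grams = 0.677 mg / 1000 = 0.000677 g
Length in meters = 41.5 cm / 100 = 0.415 m
Linear density = mass / length = 0.000677 / 0.415 = 0.00163133 g/m
Denier = (g/m) * 9000 = 0.00163133 * 9000 = 14.68

14.68


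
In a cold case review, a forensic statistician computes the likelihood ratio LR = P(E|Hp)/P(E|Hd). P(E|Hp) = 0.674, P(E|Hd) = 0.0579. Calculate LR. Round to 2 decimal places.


Likelihood ratio calculation:
LR = P(E|Hp) / P(E|Hd)
LR = 0.674 / 0.0579
LR = 11.64

11.64


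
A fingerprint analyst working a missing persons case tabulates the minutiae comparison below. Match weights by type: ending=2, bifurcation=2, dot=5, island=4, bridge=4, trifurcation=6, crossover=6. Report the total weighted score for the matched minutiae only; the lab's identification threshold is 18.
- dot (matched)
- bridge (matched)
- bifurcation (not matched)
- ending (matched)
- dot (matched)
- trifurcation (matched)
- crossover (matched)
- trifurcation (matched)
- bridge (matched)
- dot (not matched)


Weighted minutiae match score:
  dot: matched, +5 (running total 5)
  bridge: matched, +4 (running total 9)
  bifurcation: not matched, +0
  ending: matched, +2 (running total 11)
  dot: matched, +5 (running total 16)
  trifurcation: matched, +6 (running total 22)
  crossover: matched, +6 (running total 28)
  trifurcation: matched, +6 (running total 34)
  bridge: matched, +4 (running total 38)
  dot: not matched, +0
Total score = 38
Threshold = 18; verdict = identification

38


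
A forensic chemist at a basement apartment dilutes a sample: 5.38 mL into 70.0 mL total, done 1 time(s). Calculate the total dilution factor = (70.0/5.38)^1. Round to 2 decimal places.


Dilution factor calculation:
Single dilution = V_total / V_sample = 70.0 / 5.38 ≈ 13.011152
Number of dilutions = 1
Total DF = (70.0 / 5.38)^1 (full precision, rounded at the end) = 13.01

13.01


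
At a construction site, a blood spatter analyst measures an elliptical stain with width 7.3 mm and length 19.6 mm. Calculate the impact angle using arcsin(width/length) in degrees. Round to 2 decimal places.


Blood spatter impact angle calculation:
width / length = 7.3 / 19.6 = 0.372449
angle = arcsin(0.372449)
angle = 21.87 degrees

21.87


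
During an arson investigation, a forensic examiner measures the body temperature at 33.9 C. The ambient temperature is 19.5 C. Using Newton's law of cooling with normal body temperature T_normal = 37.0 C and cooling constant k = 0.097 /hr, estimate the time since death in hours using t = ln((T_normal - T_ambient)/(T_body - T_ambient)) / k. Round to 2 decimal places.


Using Newton's law of cooling:
t = ln((T_normal - T_ambient) / (T_body - T_ambient)) / k
T_normal - T_ambient = 17.5
T_body - T_ambient = 14.4
Ratio = 1.215278
ln(ratio) = 0.194973
t = 0.194973 / 0.097 = 2.01 hours

2.01


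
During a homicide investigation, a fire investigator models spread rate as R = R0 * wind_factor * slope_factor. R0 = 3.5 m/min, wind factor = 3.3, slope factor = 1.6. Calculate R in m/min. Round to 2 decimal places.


Fire spread rate calculation:
R = R0 * wind_factor * slope_factor
= 3.5 * 3.3 * 1.6
= 11.55 * 1.6
= 18.48 m/min

18.48


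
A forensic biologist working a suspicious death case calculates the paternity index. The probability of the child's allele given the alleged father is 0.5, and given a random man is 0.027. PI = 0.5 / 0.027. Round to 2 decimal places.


Paternity Index calculation:
PI = P(allele|father) / P(allele|random)
PI = 0.5 / 0.027
PI = 18.52

18.52


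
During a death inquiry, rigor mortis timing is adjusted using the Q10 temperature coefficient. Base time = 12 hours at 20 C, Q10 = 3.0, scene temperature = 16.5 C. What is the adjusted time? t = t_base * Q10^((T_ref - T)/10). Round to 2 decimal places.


Rigor mortis time adjustment:
Exponent = (T_ref - T_actual) / 10 = (20 - 16.5) / 10 = 0.35
Q10 factor = 3.0^0.35 = 1.4689
t_adjusted = 12 * 1.4689 = 17.63 hours

17.63


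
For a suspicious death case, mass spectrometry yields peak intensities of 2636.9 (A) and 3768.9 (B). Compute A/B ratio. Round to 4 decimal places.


Spectral peak ratio:
Peak A = 2636.9 counts
Peak B = 3768.9 counts
Ratio = 2636.9 / 3768.9 = 0.6996

0.6996


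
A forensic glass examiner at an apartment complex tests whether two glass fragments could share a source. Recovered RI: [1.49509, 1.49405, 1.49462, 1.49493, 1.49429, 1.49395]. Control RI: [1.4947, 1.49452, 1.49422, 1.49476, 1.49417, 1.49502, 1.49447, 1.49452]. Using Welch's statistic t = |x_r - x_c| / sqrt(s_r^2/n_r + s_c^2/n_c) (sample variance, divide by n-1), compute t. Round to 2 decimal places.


Welch's t-criterion for glass RI comparison:
Recovered mean = sum / n_r = 8.96693 / 6 = 1.4944883
Control mean = sum / n_c = 11.95638 / 8 = 1.4945475
Recovered sample variance s_r^2 = 2.19137e-07
Control sample variance s_c^2 = 7.84214e-08
Welch SE (unpooled) = sqrt(s_r^2/n_r + s_c^2/n_c) = sqrt(3.65228e-08 + 9.80268e-09) = sqrt(4.63255e-08) = 0.000215234
|mean_r - mean_c| = 5.91667e-05
t = 5.91667e-05 / 0.000215234 = 0.27

0.27


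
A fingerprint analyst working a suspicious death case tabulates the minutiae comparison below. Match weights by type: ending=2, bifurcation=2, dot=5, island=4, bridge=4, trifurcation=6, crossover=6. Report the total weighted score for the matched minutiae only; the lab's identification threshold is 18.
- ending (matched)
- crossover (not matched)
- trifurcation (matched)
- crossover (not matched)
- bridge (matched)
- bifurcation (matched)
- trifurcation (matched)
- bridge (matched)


Weighted minutiae match score:
  ending: matched, +2 (running total 2)
  crossover: not matched, +0
  trifurcation: matched, +6 (running total 8)
  crossover: not matched, +0
  bridge: matched, +4 (running total 12)
  bifurcation: matched, +2 (running total 14)
  trifurcation: matched, +6 (running total 20)
  bridge: matched, +4 (running total 24)
Total score = 24
Threshold = 18; verdict = identification

24


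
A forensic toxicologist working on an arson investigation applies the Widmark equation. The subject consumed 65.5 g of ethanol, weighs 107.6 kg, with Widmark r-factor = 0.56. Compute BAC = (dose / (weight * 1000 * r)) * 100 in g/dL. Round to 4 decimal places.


Applying the Widmark formula:
BAC = (dose_g / (body_wt * 1000 * r)) * 100
Denominator = 107.6 * 1000 * 0.56 = 60256
BAC = (65.5 / 60256) * 100
BAC = 0.1087 g/dL

0.1087


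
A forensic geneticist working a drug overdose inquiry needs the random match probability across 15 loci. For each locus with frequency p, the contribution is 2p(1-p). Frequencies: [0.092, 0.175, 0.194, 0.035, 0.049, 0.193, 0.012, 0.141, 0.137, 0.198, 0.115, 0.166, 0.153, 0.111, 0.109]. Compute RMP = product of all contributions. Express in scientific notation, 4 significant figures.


Computing RMP for 15 loci:
Locus 1: 2 * 0.092 * 0.908 = 0.167072
Locus 2: 2 * 0.175 * 0.825 = 0.28875
Locus 3: 2 * 0.194 * 0.806 = 0.312728
Locus 4: 2 * 0.035 * 0.965 = 0.06755
Locus 5: 2 * 0.049 * 0.951 = 0.093198
Locus 6: 2 * 0.193 * 0.807 = 0.311502
Locus 7: 2 * 0.012 * 0.988 = 0.023712
Locus 8: 2 * 0.141 * 0.859 = 0.242238
Locus 9: 2 * 0.137 * 0.863 = 0.236462
Locus 10: 2 * 0.198 * 0.802 = 0.317592
Locus 11: 2 * 0.115 * 0.885 = 0.20355
Locus 12: 2 * 0.166 * 0.834 = 0.276888
Locus 13: 2 * 0.153 * 0.847 = 0.259182
Locus 14: 2 * 0.111 * 0.889 = 0.197358
Locus 15: 2 * 0.109 * 0.891 = 0.194238
RMP = 7.147e-12

7.147e-12


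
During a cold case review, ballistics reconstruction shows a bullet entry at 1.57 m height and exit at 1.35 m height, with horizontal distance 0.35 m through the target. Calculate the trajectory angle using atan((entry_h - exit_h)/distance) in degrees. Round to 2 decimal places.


Bullet trajectory angle:
Height difference = 1.57 - 1.35 = 0.22 m
angle = atan(0.22 / 0.35)
angle = atan(0.628571)
angle = 32.15 degrees

32.15


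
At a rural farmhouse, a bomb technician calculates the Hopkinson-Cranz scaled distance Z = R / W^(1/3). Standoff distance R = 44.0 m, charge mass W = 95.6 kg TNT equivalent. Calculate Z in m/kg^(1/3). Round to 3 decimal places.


Scaled distance calculation:
W^(1/3) = 95.6^(1/3) = 4.572489
Z = R / W^(1/3) = 44.0 / 4.572489
Z = 9.623 m/kg^(1/3)

9.623


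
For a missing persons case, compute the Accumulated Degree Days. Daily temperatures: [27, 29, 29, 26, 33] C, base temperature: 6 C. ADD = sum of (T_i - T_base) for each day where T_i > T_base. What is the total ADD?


Computing ADD day by day:
Day 1: max(0, 27 - 6) = 21
Day 2: max(0, 29 - 6) = 23
Day 3: max(0, 29 - 6) = 23
Day 4: max(0, 26 - 6) = 20
Day 5: max(0, 33 - 6) = 27
Total ADD = 114

114


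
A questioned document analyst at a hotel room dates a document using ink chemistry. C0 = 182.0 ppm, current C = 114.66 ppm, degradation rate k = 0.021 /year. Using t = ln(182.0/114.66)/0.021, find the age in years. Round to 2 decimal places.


Document age estimation:
C0/C = 182.0 / 114.66 = 1.587302
ln(C0/C) = 0.462036
t = 0.462036 / 0.021 = 22.00 years

22.00


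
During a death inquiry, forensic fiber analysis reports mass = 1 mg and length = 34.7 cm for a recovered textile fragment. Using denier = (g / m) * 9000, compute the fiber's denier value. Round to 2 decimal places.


Denier calculation:
Mass in grams = 1 mg / 1000 = 0.001 g
Length in meters = 34.7 cm / 100 = 0.347 m
Linear density = mass / length = 0.001 / 0.347 = 0.00288184 g/m
Denier = (g/m) * 9000 = 0.00288184 * 9000 = 25.94

25.94


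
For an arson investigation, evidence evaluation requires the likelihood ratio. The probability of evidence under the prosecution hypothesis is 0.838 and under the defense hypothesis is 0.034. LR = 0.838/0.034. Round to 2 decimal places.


Likelihood ratio calculation:
LR = P(E|Hp) / P(E|Hd)
LR = 0.838 / 0.034
LR = 24.65

24.65


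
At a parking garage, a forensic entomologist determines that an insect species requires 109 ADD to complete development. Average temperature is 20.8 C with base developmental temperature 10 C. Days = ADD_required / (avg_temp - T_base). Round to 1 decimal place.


Insect development time:
Effective temperature = avg_temp - T_base = 20.8 - 10 = 10.8 C
Days = ADD / effective_temp = 109 / 10.8 = 10.1 days

10.1


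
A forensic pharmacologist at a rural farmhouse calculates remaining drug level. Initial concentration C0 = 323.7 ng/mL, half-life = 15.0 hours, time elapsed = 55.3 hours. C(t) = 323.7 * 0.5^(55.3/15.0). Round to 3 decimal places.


Drug concentration decay:
Number of half-lives = t / t_half = 55.3 / 15.0 = 3.686667
Decay factor = 0.5^3.686667 = 0.07766094
C(t) = 323.7 * 0.07766094 = 25.139 ng/mL

25.139


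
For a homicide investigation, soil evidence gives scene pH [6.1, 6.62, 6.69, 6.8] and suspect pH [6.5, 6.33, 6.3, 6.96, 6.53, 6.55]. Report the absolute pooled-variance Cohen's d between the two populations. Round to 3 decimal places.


Pooled-variance Cohen's d for soil pH comparison:
Scene mean = 26.21 / 4 = 6.5525
Suspect mean = 39.17 / 6 = 6.528333
Scene sample variance s_s^2 = 0.096492
Suspect sample variance s_c^2 = 0.055817
Pooled variance = ((n_s-1)*s_s^2 + (n_c-1)*s_c^2) / (n_s + n_c - 2) = 0.07107
Pooled SD = sqrt(0.07107) = 0.26659
Mean difference = 0.024167
|d| = |0.024167| / 0.26659 = 0.091

0.091


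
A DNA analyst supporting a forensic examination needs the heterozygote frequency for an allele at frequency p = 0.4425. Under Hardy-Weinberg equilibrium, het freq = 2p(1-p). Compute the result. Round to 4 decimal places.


Hardy-Weinberg heterozygote frequency:
q = 1 - p = 1 - 0.4425 = 0.5575
2pq = 2 * 0.4425 * 0.5575 = 0.4934

0.4934


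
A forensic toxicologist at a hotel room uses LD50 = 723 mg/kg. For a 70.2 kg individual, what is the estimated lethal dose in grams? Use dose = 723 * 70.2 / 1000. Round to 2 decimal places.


Lethal dose calculation:
Lethal dose = LD50 * body_weight / 1000
= 723 * 70.2 / 1000
= 50754.6 / 1000
= 50.75 g

50.75


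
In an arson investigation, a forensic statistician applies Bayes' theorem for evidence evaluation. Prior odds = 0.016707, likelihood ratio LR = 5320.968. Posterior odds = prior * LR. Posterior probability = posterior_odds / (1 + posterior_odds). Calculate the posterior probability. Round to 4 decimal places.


Bayesian evidence evaluation:
Posterior odds = prior_odds * LR = 0.016707 * 5320.968 = 88.89741
Posterior probability = posterior_odds / (1 + posterior_odds)
= 88.89741 / (1 + 88.89741)
= 88.89741 / 89.89741
= 0.9889

0.9889


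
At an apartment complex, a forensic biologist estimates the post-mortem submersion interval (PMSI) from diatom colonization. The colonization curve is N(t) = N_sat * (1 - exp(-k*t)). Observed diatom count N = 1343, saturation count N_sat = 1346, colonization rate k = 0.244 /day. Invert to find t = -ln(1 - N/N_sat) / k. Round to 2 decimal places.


PMSI from diatom colonization curve:
N / N_sat = 1343 / 1346 = 0.997771
1 - N/N_sat = 0.002229
ln(1 - N/N_sat) = -6.106202
t = -ln(1 - N/N_sat) / k = -(-6.106202) / 0.244 = 25.03 days

25.03


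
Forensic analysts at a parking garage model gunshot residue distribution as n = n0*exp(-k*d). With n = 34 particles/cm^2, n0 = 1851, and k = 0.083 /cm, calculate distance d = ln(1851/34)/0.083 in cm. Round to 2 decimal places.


GSR distance calculation:
n0/n = 1851 / 34 = 54.441176
ln(n0/n) = 3.997121
d = 3.997121 / 0.083 = 48.16 cm

48.16


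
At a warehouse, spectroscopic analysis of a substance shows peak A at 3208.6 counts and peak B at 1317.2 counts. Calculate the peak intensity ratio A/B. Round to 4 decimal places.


Spectral peak ratio:
Peak A = 3208.6 counts
Peak B = 1317.2 counts
Ratio = 3208.6 / 1317.2 = 2.4359

2.4359


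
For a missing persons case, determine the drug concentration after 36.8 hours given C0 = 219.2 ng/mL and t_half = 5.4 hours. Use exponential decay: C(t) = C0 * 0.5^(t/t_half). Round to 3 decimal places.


Drug concentration decay:
Number of half-lives = t / t_half = 36.8 / 5.4 = 6.814815
Decay factor = 0.5^6.814815 = 0.00888252
C(t) = 219.2 * 0.00888252 = 1.947 ng/mL

1.947


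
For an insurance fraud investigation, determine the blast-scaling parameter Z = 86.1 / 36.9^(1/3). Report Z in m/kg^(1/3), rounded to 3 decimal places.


Scaled distance calculation:
W^(1/3) = 36.9^(1/3) = 3.329217
Z = R / W^(1/3) = 86.1 / 3.329217
Z = 25.862 m/kg^(1/3)

25.862


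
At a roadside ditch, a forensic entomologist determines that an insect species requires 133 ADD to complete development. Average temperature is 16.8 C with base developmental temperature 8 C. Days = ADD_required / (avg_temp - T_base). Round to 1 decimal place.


Insect development time:
Effective temperature = avg_temp - T_base = 16.8 - 8 = 8.8 C
Days = ADD / effective_temp = 133 / 8.8 = 15.1 days

15.1


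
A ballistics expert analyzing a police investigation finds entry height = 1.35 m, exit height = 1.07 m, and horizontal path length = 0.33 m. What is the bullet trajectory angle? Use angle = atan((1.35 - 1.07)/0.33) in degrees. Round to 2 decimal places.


Bullet trajectory angle:
Height difference = 1.35 - 1.07 = 0.28 m
angle = atan(0.28 / 0.33)
angle = atan(0.848485)
angle = 40.31 degrees

40.31


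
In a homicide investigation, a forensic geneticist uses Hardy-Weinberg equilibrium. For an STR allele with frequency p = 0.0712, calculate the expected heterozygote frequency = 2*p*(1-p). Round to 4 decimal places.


Hardy-Weinberg heterozygote frequency:
q = 1 - p = 1 - 0.0712 = 0.9288
2pq = 2 * 0.0712 * 0.9288 = 0.1323

0.1323


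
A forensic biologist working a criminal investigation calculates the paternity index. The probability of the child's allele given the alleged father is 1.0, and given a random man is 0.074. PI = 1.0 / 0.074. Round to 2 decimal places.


Paternity Index calculation:
PI = P(allele|father) / P(allele|random)
PI = 1.0 / 0.074
PI = 13.51

13.51


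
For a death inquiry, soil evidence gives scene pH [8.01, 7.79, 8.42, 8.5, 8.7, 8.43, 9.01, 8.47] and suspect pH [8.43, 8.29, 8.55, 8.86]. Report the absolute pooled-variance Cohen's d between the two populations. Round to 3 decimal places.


Pooled-variance Cohen's d for soil pH comparison:
Scene mean = 67.33 / 8 = 8.41625
Suspect mean = 34.13 / 4 = 8.5325
Scene sample variance s_s^2 = 0.142912
Suspect sample variance s_c^2 = 0.058958
Pooled variance = ((n_s-1)*s_s^2 + (n_c-1)*s_c^2) / (n_s + n_c - 2) = 0.117726
Pooled SD = sqrt(0.117726) = 0.343112
Mean difference = -0.11625
|d| = |-0.11625| / 0.343112 = 0.339

0.339


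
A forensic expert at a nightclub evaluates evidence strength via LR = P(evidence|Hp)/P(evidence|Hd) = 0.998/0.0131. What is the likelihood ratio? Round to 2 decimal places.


Likelihood ratio calculation:
LR = P(E|Hp) / P(E|Hd)
LR = 0.998 / 0.0131
LR = 76.18

76.18


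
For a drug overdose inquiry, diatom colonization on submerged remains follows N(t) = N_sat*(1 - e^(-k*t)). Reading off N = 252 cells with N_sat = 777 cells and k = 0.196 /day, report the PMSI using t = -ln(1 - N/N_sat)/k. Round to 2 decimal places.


PMSI from diatom colonization curve:
N / N_sat = 252 / 777 = 0.324324
1 - N/N_sat = 0.675676
ln(1 - N/N_sat) = -0.392042
t = -ln(1 - N/N_sat) / k = -(-0.392042) / 0.196 = 2.00 days

2.00


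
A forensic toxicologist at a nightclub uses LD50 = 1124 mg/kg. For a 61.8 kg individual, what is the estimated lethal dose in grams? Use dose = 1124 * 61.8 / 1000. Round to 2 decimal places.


Lethal dose calculation:
Lethal dose = LD50 * body_weight / 1000
= 1124 * 61.8 / 1000
= 69463.2 / 1000
= 69.46 g

69.46


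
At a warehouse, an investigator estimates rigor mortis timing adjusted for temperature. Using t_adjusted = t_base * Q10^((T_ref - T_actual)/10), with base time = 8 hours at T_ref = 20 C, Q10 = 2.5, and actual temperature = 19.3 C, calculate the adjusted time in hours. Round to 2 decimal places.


Rigor mortis time adjustment:
Exponent = (T_ref - T_actual) / 10 = (20 - 19.3) / 10 = 0.07
Q10 factor = 2.5^0.07 = 1.06624
t_adjusted = 8 * 1.06624 = 8.53 hours

8.53


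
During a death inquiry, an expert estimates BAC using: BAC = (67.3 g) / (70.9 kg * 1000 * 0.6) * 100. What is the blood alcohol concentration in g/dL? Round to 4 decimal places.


Applying the Widmark formula:
BAC = (dose_g / (body_wt * 1000 * r)) * 100
Denominator = 70.9 * 1000 * 0.6 = 42540
BAC = (67.3 / 42540) * 100
BAC = 0.1582 g/dL

0.1582


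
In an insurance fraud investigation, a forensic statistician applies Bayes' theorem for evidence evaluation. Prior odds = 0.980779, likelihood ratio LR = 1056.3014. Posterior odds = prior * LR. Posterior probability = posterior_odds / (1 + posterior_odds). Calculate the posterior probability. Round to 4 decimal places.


Bayesian evidence evaluation:
Posterior odds = prior_odds * LR = 0.980779 * 1056.3014 = 1035.998
Posterior probability = posterior_odds / (1 + posterior_odds)
= 1035.998 / (1 + 1035.998)
= 1035.998 / 1036.998
= 0.9990

0.9990


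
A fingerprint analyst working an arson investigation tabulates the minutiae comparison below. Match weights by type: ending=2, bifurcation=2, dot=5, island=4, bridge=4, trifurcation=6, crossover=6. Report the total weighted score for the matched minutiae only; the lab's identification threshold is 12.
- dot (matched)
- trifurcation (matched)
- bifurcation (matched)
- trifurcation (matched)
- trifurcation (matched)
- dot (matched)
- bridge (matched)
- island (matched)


Weighted minutiae match score:
  dot: matched, +5 (running total 5)
  trifurcation: matched, +6 (running total 11)
  bifurcation: matched, +2 (running total 13)
  trifurcation: matched, +6 (running total 19)
  trifurcation: matched, +6 (running total 25)
  dot: matched, +5 (running total 30)
  bridge: matched, +4 (running total 34)
  island: matched, +4 (running total 38)
Total score = 38
Threshold = 12; verdict = identification

38


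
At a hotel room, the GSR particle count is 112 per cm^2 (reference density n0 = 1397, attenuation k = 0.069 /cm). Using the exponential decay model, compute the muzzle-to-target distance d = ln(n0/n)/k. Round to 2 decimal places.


GSR distance calculation:
n0/n = 1397 / 112 = 12.473214
ln(n0/n) = 2.523583
d = 2.523583 / 0.069 = 36.57 cm

36.57


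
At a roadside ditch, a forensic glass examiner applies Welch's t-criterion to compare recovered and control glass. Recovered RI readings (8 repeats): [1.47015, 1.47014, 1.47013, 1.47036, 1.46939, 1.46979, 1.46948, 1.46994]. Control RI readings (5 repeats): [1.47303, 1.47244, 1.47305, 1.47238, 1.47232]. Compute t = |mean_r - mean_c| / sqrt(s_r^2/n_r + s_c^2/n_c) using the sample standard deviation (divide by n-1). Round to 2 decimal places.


Welch's t-criterion for glass RI comparison:
Recovered mean = sum / n_r = 11.75938 / 8 = 1.4699225
Control mean = sum / n_c = 7.36322 / 5 = 1.472644
Recovered sample variance s_r^2 = 1.18679e-07
Control sample variance s_c^2 = 1.3253e-07
Welch SE (unpooled) = sqrt(s_r^2/n_r + s_c^2/n_c) = sqrt(1.48348e-08 + 2.6506e-08) = sqrt(4.13408e-08) = 0.000203324
|mean_r - mean_c| = 0.0027215
t = 0.0027215 / 0.000203324 = 13.39

13.39


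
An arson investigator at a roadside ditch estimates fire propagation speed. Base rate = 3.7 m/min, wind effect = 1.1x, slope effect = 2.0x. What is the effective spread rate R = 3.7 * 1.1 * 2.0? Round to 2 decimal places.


Fire spread rate calculation:
R = R0 * wind_factor * slope_factor
= 3.7 * 1.1 * 2.0
= 4.07 * 2.0
= 8.14 m/min

8.14


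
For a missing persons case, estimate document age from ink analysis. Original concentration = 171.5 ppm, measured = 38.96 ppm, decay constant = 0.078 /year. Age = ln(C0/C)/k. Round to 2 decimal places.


Document age estimation:
C0/C = 171.5 / 38.96 = 4.401951
ln(C0/C) = 1.482048
t = 1.482048 / 0.078 = 19.00 years

19.00


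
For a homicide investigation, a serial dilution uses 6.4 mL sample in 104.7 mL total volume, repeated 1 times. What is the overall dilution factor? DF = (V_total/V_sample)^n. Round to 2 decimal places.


Dilution factor calculation:
Single dilution = V_total / V_sample = 104.7 / 6.4 ≈ 16.359375
Number of dilutions = 1
Total DF = (104.7 / 6.4)^1 (full precision, rounded at the end) = 16.36

16.36


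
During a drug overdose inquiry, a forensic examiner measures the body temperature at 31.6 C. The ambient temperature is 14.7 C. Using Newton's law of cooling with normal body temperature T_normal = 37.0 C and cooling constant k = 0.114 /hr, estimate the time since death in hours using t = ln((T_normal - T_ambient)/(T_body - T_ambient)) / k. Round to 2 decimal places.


Using Newton's law of cooling:
t = ln((T_normal - T_ambient) / (T_body - T_ambient)) / k
T_normal - T_ambient = 22.3
T_body - T_ambient = 16.9
Ratio = 1.319527
ln(ratio) = 0.277273
t = 0.277273 / 0.114 = 2.43 hours

2.43
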